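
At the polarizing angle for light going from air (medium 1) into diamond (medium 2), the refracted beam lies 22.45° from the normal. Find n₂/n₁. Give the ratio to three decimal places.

At Brewster incidence θ_B = 90° − θ_t = 90° − 22.45° = 67.55°.
tan θ_B = n₂/n₁, so n₂/n₁ = tan 67.55° = 2.420.

n₂/n₁ ≈ 2.420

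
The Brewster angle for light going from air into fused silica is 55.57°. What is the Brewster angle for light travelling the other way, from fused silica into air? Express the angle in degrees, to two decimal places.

tan θ_B' = n₁/n₂ = 1/tan θ_B, so θ_B' = 90° − θ_B.
θ_B' = 90° − 55.57° = 34.43°.

θ_B' ≈ 34.43°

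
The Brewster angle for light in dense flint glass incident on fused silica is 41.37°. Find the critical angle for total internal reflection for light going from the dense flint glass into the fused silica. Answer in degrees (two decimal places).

θ_c ≈ 61.73°

tan θ_B = n₂/n₁ = tan 41.37° = 0.8807.
Total internal reflection: sin θ_c = n₂/n₁ = 0.8807.
θ_c = arcsin(0.8807) = 61.73°.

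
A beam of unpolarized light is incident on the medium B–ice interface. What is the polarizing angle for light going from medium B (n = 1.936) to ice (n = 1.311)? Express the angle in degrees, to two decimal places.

Here n₂/n₁ = 1.311/1.936 = 0.6772, and Brewster's law gives tan θ_B = n₂/n₁.
So θ_B = arctan 0.6772 = 34.10°.

θ_B ≈ 34.10°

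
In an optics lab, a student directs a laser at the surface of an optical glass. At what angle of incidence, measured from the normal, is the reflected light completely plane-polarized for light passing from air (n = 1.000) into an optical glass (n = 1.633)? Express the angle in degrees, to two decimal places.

θ_B ≈ 58.52°

The reflected p-component vanishes when tan θ_B = n₂/n₁.
Brewster's condition: tan θ_B = n₂/n₁ = 1.633/1.000 = 1.6330.
So θ_B = arctan 1.6330 = 58.52°.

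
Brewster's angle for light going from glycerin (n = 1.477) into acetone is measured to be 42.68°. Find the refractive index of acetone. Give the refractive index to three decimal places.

Full polarization of the reflected beam means tan θ_B = n₂/n₁, where n₁ is the incident medium (glycerin).
n₂ = n₁ tan θ_B = 1.477 × tan 42.68° = 1.362.

n ≈ 1.362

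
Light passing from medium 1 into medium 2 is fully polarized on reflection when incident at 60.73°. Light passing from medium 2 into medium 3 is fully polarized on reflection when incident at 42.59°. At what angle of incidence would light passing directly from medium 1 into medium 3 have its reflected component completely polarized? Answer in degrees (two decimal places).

θ_B ≈ 58.63°

Each Brewster angle gives a ratio: n₂/n₁ = tan 60.73° = 1.7842, n₃/n₂ = tan 42.59° = 0.9192.
Multiplying, n₃/n₁ = 1.7842 × 0.9192 = 1.6401, and θ_B(1→3) = arctan 1.6401 = 58.63°.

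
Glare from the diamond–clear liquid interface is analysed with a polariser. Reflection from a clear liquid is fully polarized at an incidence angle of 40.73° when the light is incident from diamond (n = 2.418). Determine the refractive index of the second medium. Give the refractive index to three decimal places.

Brewster's law: tan θ_B = n₂/n₁ (light incident in diamond, refracted into a clear liquid).
n₂ = n₁ tan θ_B = 2.418 × tan 40.73° = 2.082.

n ≈ 2.082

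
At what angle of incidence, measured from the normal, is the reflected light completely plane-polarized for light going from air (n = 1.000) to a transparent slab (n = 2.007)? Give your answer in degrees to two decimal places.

tan θ_B = n₂/n₁ = 2.007/1.000 = 2.0070.
So θ_B = arctan 2.0070 = 63.51°.

θ_B ≈ 63.51°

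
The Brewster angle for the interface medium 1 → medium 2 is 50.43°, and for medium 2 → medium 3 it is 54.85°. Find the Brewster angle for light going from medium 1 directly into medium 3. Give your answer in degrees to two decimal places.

Each Brewster angle gives a ratio: n₂/n₁ = tan 50.43° = 1.2101, n₃/n₂ = tan 54.85° = 1.4202.
So n₃/n₁ = (n₂/n₁)(n₃/n₂) = 1.2101 × 1.4202 = 1.7186.
θ_B(1→3) = arctan(1.7186) = 59.81°.

θ_B ≈ 59.81°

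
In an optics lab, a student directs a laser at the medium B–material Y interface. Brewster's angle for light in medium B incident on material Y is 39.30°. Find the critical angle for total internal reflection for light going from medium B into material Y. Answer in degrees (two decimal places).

θ_c ≈ 54.93°

tan θ_B = n₂/n₁ = tan 39.30° = 0.8185.
Total internal reflection: sin θ_c = n₂/n₁ = 0.8185.
θ_c = arcsin(0.8185) = 54.93°.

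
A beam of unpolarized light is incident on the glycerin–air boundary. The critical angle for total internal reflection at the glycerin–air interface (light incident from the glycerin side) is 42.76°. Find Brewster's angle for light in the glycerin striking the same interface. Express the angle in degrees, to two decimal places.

θ_B ≈ 34.17°

sin θ_c = n₂/n₁, so n₂/n₁ = sin 42.76° = 0.6789.
Brewster: tan θ_B = n₂/n₁ = 0.6789.
θ_B = arctan(0.6789) = 34.17°.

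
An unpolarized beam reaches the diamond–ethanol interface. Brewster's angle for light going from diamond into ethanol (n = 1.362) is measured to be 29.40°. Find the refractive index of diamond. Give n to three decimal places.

n ≈ 2.417

At Brewster's angle, tan θ_B = n₂/n₁ with n₁ on the incident side (diamond) and n₂ on the transmitted side (ethanol).
n₁ = n₂ / tan θ_B = 1.362 / tan 29.40° = 2.417.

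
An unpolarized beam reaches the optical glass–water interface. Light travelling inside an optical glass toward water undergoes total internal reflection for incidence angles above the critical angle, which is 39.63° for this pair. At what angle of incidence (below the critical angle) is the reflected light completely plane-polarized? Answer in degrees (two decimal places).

θ_B ≈ 32.53°

sin θ_c = n₂/n₁, so n₂/n₁ = sin 39.63° = 0.6378.
Brewster: tan θ_B = n₂/n₁ = 0.6378.
θ_B = arctan(0.6378) = 32.53°.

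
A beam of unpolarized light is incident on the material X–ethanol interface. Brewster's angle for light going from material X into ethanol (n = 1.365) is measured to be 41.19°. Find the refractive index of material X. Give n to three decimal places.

n ≈ 1.560

Brewster's law: tan θ_B = n₂/n₁ (light incident in material X, refracted into ethanol).
n₁ = n₂ / tan θ_B = 1.365 / tan 41.19° = 1.560.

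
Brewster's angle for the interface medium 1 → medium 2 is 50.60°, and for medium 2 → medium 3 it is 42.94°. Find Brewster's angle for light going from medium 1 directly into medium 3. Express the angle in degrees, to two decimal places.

Each Brewster angle gives a ratio: n₂/n₁ = tan 50.60° = 1.2174, n₃/n₂ = tan 42.94° = 0.9306.
n₃/n₁ = 1.1329. Then tan θ_B(1→3) = n₃/n₁, so θ_B(1→3) = arctan(1.1329) = 48.56°.

θ_B ≈ 48.56°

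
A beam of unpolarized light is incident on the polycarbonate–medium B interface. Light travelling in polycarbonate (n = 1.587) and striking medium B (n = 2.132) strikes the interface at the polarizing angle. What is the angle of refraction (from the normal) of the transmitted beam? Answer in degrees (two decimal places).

tan θ_B = n₂/n₁ = 2.132/1.587 = 1.3434, so θ_B = 53.34°.
Since θ_B + θ_t = 90° at Brewster incidence, θ_t = 90° − 53.34° = 36.66°.

θ_t ≈ 36.66°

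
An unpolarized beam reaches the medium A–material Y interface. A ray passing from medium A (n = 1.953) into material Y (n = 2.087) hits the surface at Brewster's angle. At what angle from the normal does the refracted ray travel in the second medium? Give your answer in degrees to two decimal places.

First find Brewster's angle: tan θ_B = 2.087/1.953 = 1.0686, giving θ_B = 46.90°.
Since θ_B + θ_t = 90° at Brewster incidence, θ_t = 90° − 46.90° = 43.10°.

θ_t ≈ 43.10°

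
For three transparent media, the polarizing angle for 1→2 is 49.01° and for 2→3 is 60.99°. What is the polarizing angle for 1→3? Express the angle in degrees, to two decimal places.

n₂/n₁ = tan 49.01° = 1.1508 and n₃/n₂ = tan 60.99° = 1.8033.
Multiplying, n₃/n₁ = 1.1508 × 1.8033 = 2.0752, and θ_B(1→3) = arctan 2.0752 = 64.27°.

θ_B ≈ 64.27°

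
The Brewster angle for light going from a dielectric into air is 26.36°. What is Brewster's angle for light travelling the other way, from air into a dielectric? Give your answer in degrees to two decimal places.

θ_B' ≈ 63.64°

The two Brewster angles are complementary: θ_B' = 90° − θ_B = 90° − 26.36° = 63.64°.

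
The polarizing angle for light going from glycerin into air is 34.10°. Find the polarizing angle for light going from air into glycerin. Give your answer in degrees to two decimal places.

The two Brewster angles are complementary: θ_B' = 90° − θ_B = 90° − 34.10° = 55.90°.

θ_B' ≈ 55.90°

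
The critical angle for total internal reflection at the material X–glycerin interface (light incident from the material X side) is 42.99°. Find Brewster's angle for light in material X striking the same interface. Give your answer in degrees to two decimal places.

n₂/n₁ = sin θ_c = sin 42.99° = 0.6819.
tan θ_B equals the same ratio, so θ_B = arctan(0.6819) = 34.29°.

θ_B ≈ 34.29°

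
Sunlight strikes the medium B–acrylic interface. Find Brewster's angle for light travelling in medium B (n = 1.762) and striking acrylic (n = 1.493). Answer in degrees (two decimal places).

Brewster's condition: tan θ_B = n₂/n₁ = 1.493/1.762 = 0.8473.
θ_B = arctan(0.8473) = 40.28°.

θ_B ≈ 40.28°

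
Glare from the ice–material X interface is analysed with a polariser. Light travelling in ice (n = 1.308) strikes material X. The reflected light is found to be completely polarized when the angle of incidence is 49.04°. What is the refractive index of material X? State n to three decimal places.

At the polarizing angle, tan θ_B = n₂/n₁ with n₁ on the incident side (ice) and n₂ on the transmitted side (material X).
n₂ = n₁ tan θ_B = 1.308 × tan 49.04° = 1.507.

n ≈ 1.507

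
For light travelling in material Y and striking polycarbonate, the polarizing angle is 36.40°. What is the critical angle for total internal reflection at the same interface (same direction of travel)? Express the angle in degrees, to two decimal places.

tan θ_B = n₂/n₁ = tan 36.40° = 0.7373.
Total internal reflection: sin θ_c = n₂/n₁ = 0.7373.
θ_c = arcsin(0.7373) = 47.50°.

θ_c ≈ 47.50°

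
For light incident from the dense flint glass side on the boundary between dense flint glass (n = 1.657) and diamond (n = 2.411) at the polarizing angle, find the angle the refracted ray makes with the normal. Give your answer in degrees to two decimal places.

θ_B = arctan(n₂/n₁) = arctan(2.411/1.657) = 55.50°.
At Brewster's angle the reflected and refracted rays are perpendicular, so θ_t = 90° − θ_B = 90° − 55.50° = 34.50°.

θ_t ≈ 34.50°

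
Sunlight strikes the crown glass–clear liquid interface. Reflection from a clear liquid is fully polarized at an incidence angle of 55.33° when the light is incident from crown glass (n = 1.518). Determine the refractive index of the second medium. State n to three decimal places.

At Brewster's angle, tan θ_B = n₂/n₁ with n₁ on the incident side (crown glass) and n₂ on the transmitted side (a clear liquid).
n₂ = n₁ tan θ_B = 1.518 × tan 55.33° = 2.195.

n ≈ 2.195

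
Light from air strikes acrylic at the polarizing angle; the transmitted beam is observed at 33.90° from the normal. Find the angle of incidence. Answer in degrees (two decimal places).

θ_B ≈ 56.10°

Brewster's condition makes the reflected and refracted beams perpendicular: θ_B + θ_t = 90°.
θ_B = 90° − 33.90° = 56.10°.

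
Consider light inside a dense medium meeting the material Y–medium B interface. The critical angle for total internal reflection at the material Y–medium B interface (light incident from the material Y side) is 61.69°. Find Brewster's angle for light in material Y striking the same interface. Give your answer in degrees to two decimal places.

n₂/n₁ = sin θ_c = sin 61.69° = 0.8804.
tan θ_B equals the same ratio, so θ_B = arctan(0.8804) = 41.36°.

θ_B ≈ 41.36°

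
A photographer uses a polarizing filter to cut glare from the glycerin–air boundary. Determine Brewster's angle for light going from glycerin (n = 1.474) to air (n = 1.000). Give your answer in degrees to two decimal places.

θ_B ≈ 34.15°

Brewster's condition: tan θ_B = n₂/n₁ = 1.000/1.474 = 0.6784.
So θ_B = arctan 0.6784 = 34.15°.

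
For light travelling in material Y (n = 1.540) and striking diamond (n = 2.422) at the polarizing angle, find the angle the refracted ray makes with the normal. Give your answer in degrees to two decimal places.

θ_t ≈ 32.45°

θ_B = arctan(n₂/n₁) = arctan(2.422/1.540) = 57.55°.
The refracted ray is perpendicular to the reflected ray, so θ_t = 90° − θ_B = 32.45°.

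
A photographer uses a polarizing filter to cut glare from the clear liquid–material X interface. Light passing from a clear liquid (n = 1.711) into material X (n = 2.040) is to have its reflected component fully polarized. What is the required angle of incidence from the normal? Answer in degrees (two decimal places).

θ_B ≈ 50.01°

Brewster's condition: tan θ_B = n₂/n₁ = 2.040/1.711 = 1.1923.
So θ_B = arctan 1.1923 = 50.01°.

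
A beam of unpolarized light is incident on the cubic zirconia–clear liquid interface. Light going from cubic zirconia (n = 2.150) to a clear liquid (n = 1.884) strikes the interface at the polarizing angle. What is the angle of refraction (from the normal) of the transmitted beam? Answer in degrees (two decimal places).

θ_B = arctan(n₂/n₁) = arctan(1.884/2.150) = 41.23°.
The refracted ray is perpendicular to the reflected ray, so θ_t = 90° − θ_B = 48.77°.

θ_t ≈ 48.77°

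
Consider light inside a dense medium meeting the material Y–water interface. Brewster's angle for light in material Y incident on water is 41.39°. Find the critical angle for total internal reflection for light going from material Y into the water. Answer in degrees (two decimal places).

tan θ_B = n₂/n₁ = tan 41.39° = 0.8813.
Total internal reflection: sin θ_c = n₂/n₁ = 0.8813.
θ_c = arcsin(0.8813) = 61.80°.

θ_c ≈ 61.80°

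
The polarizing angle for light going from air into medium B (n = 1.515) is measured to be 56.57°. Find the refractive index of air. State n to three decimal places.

Brewster's law: tan θ_B = n₂/n₁ (light incident in air, refracted into medium B).
n₁ = n₂ / tan θ_B = 1.515 / tan 56.57° = 1.000.

n ≈ 1.000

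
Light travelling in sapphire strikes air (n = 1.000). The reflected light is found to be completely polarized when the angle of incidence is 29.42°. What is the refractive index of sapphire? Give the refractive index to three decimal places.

n ≈ 1.773

At the Brewster angle, tan θ_B = n₂/n₁ with n₁ on the incident side (sapphire) and n₂ on the transmitted side (air).
n₁ = n₂ / tan θ_B = 1.000 / tan 29.42° = 1.773.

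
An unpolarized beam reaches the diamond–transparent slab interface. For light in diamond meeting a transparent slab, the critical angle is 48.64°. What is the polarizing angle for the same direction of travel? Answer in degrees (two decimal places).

θ_B ≈ 36.89°

At the critical angle sin θ_c = n₂/n₁, giving n₂/n₁ = sin 48.64° = 0.7506.
Then tan θ_B = n₂/n₁ = 0.7506, so θ_B = arctan 0.7506 = 36.89°.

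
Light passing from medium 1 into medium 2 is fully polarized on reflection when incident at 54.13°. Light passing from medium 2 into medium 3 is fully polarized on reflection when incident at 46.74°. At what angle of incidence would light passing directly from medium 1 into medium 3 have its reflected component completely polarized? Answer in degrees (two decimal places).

n₂/n₁ = tan 54.13° = 1.3830 and n₃/n₂ = tan 46.74° = 1.0627.
So n₃/n₁ = (n₂/n₁)(n₃/n₂) = 1.3830 × 1.0627 = 1.4696.
θ_B(1→3) = arctan(1.4696) = 55.77°.

θ_B ≈ 55.77°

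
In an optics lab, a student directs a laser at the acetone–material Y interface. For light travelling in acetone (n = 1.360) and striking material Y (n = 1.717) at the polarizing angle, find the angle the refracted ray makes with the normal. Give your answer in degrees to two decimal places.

θ_t ≈ 38.38°

tan θ_B = n₂/n₁ = 1.717/1.360 = 1.2625, so θ_B = 51.62°.
At Brewster's angle the reflected and refracted rays are perpendicular, so θ_t = 90° − θ_B = 90° − 51.62° = 38.38°.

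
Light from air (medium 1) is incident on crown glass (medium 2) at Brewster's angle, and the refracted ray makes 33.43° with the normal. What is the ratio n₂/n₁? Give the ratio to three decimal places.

At Brewster incidence θ_B = 90° − θ_t = 90° − 33.43° = 56.57°.
tan θ_B = n₂/n₁, so n₂/n₁ = tan 56.57° = 1.515.

n₂/n₁ ≈ 1.515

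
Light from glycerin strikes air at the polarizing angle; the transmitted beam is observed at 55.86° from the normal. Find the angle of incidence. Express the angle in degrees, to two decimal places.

Brewster's condition makes the reflected and refracted beams perpendicular: θ_B + θ_t = 90°.
θ_B = 90° − 55.86° = 34.14°.

θ_B ≈ 34.14°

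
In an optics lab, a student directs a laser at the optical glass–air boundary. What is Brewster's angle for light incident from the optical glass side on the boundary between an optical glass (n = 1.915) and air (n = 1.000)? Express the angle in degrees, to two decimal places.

Here n₂/n₁ = 1.000/1.915 = 0.5222, and Brewster's law gives tan θ_B = n₂/n₁.
So θ_B = arctan 0.5222 = 27.57°.

θ_B ≈ 27.57°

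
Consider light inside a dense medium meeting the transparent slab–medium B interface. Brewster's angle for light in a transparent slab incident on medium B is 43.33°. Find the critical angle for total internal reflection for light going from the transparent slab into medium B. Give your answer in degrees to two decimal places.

θ_c ≈ 70.62°

From Brewster, n₂/n₁ = tan θ_B = tan 43.33° = 0.9433.
Then sin θ_c = n₂/n₁ = 0.9433, so θ_c = arcsin 0.9433 = 70.62°.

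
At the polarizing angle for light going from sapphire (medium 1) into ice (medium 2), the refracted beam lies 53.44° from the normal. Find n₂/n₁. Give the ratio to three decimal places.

θ_B + θ_t = 90°, so θ_B = 90° − 53.44° = 36.56°.
Then n₂/n₁ = tan θ_B = tan 36.56° = 0.742.

n₂/n₁ ≈ 0.742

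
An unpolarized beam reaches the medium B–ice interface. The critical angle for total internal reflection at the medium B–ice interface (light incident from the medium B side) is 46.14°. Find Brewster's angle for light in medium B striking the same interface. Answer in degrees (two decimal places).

At the critical angle sin θ_c = n₂/n₁, giving n₂/n₁ = sin 46.14° = 0.7210.
Then tan θ_B = n₂/n₁ = 0.7210, so θ_B = arctan 0.7210 = 35.79°.

θ_B ≈ 35.79°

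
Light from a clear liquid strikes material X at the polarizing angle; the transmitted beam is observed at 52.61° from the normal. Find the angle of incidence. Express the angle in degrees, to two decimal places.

θ_B ≈ 37.39°

Brewster's condition makes the reflected and refracted beams perpendicular: θ_B + θ_t = 90°.
So θ_B = 90° − θ_t = 90° − 52.61° = 37.39°.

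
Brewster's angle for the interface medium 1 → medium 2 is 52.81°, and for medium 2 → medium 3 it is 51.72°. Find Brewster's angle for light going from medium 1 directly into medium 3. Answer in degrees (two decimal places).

θ_B ≈ 59.09°

n₂/n₁ = tan 52.81° = 1.3179 and n₃/n₂ = tan 51.72° = 1.2671.
Multiplying, n₃/n₁ = 1.3179 × 1.2671 = 1.6700, and θ_B(1→3) = arctan 1.6700 = 59.09°.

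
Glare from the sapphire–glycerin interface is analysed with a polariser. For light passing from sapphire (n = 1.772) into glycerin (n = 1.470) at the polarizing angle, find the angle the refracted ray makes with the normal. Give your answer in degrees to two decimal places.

θ_B = arctan(n₂/n₁) = arctan(1.470/1.772) = 39.68°.
The refracted ray is perpendicular to the reflected ray, so θ_t = 90° − θ_B = 50.32°.

θ_t ≈ 50.32°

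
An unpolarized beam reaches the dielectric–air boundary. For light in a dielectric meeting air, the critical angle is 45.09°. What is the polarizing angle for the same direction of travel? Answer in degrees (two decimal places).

θ_B ≈ 35.31°

sin θ_c = n₂/n₁, so n₂/n₁ = sin 45.09° = 0.7082.
Brewster: tan θ_B = n₂/n₁ = 0.7082.
θ_B = arctan(0.7082) = 35.31°.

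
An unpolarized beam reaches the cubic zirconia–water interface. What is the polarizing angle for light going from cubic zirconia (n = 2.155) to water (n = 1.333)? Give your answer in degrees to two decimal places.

θ_B ≈ 31.74°

tan θ_B = n₂/n₁ = 1.333/2.155 = 0.6186.
So θ_B = arctan 0.6186 = 31.74°.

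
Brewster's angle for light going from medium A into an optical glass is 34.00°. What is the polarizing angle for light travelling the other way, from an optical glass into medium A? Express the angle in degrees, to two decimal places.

Reversing the direction swaps n₁ and n₂, so tan θ_B' = 1/tan θ_B and θ_B' = 90° − θ_B.
Hence θ_B' = 90° − 34.00° = 56.00°.

θ_B' ≈ 56.00°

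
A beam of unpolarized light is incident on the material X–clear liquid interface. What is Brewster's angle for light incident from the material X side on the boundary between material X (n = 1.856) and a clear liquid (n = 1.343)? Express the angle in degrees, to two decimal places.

tan θ_B = n₂/n₁ = 1.343/1.856 = 0.7236. Taking the arctangent, θ_B = 35.89°.

θ_B ≈ 35.89°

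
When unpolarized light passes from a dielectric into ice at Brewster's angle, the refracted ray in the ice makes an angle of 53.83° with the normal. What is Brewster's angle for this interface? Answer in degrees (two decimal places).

θ_B ≈ 36.17°

Since the reflected and refracted rays are at right angles at the polarizing angle, θ_B + θ_t = 90°.
So θ_B = 90° − θ_t = 90° − 53.83° = 36.17°.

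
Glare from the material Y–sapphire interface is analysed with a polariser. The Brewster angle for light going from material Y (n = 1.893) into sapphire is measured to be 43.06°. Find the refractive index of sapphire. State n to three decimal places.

n ≈ 1.769

Full polarization of the reflected beam means tan θ_B = n₂/n₁, where n₁ is the incident medium (material Y).
n₂ = n₁ tan θ_B = 1.893 × tan 43.06° = 1.769.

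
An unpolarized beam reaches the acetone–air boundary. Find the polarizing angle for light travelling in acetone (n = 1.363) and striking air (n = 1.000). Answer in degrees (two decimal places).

Here n₂/n₁ = 1.000/1.363 = 0.7337, and Brewster's law gives tan θ_B = n₂/n₁.
θ_B = arctan(0.7337) = 36.27°.

θ_B ≈ 36.27°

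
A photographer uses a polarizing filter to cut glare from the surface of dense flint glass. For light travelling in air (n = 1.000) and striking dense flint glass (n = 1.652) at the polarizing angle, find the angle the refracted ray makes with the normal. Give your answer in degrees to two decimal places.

θ_t ≈ 31.19°

tan θ_B = n₂/n₁ = 1.652/1.000 = 1.6520, so θ_B = 58.81°.
At Brewster's angle the reflected and refracted rays are perpendicular, so θ_t = 90° − θ_B = 90° − 58.81° = 31.19°.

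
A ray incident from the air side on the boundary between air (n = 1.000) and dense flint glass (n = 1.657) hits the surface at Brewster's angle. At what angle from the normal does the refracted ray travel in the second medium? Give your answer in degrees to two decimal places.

θ_t ≈ 31.11°

tan θ_B = n₂/n₁ = 1.657/1.000 = 1.6570, so θ_B = 58.89°.
At Brewster's angle the reflected and refracted rays are perpendicular, so θ_t = 90° − θ_B = 90° − 58.89° = 31.11°.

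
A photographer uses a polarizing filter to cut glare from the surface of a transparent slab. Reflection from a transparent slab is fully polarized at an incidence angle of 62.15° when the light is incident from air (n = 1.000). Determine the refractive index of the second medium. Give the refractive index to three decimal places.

At the polarizing angle, tan θ_B = n₂/n₁ with n₁ on the incident side (air) and n₂ on the transmitted side (a transparent slab).
n₂ = n₁ tan θ_B = 1.000 × tan 62.15° = 1.893.

n ≈ 1.893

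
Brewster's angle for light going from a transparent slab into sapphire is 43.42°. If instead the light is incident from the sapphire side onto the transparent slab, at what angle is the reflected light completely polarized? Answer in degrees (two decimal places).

tan θ_B' = n₁/n₂ = 1/tan θ_B, so θ_B' = 90° − θ_B.
θ_B' = 90° − 43.42° = 46.58°.

θ_B' ≈ 46.58°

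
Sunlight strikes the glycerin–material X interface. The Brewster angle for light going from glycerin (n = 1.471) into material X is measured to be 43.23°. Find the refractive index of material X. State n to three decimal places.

n ≈ 1.383

At the Brewster angle, tan θ_B = n₂/n₁ with n₁ on the incident side (glycerin) and n₂ on the transmitted side (material X).
n₂ = n₁ tan θ_B = 1.471 × tan 43.23° = 1.383.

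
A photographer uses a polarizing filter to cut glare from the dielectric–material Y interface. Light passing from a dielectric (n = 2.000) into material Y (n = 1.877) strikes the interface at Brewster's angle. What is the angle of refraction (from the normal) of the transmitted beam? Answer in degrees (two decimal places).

θ_B = arctan(n₂/n₁) = arctan(1.877/2.000) = 43.18°.
Since θ_B + θ_t = 90° at Brewster incidence, θ_t = 90° − 43.18° = 46.82°.

θ_t ≈ 46.82°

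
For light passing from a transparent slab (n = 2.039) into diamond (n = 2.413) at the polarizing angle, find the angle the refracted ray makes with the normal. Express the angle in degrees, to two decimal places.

First find Brewster's angle: tan θ_B = 2.413/2.039 = 1.1834, giving θ_B = 49.80°.
Since θ_B + θ_t = 90° at Brewster incidence, θ_t = 90° − 49.80° = 40.20°.

θ_t ≈ 40.20°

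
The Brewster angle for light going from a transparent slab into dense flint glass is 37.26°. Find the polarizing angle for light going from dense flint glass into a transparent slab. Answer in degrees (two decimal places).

θ_B' ≈ 52.74°

tan θ_B' = n₁/n₂ = 1/tan θ_B, so θ_B' = 90° − θ_B.
θ_B' = 90° − 37.26° = 52.74°.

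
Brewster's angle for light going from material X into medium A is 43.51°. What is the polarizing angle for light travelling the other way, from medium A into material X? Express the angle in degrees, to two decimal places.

tan θ_B' = n₁/n₂ = 1/tan θ_B, so θ_B' = 90° − θ_B.
θ_B' = 90° − 43.51° = 46.49°.

θ_B' ≈ 46.49°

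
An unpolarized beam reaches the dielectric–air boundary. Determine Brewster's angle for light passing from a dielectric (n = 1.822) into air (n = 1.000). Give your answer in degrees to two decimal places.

Here n₂/n₁ = 1.000/1.822 = 0.5488, and Brewster's law gives tan θ_B = n₂/n₁.
So θ_B = arctan 0.5488 = 28.76°.

θ_B ≈ 28.76°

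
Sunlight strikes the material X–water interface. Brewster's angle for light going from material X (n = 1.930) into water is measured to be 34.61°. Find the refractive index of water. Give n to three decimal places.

n ≈ 1.332

Full polarization of the reflected beam means tan θ_B = n₂/n₁, where n₁ is the incident medium (material X).
n₂ = n₁ tan θ_B = 1.930 × tan 34.61° = 1.332.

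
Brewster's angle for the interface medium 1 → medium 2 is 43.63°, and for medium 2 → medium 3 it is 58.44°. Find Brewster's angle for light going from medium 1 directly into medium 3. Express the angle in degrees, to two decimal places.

θ_B ≈ 57.20°

tan θ_B(1→2) = n₂/n₁ = tan 43.63° = 0.9533.
tan θ_B(2→3) = n₃/n₂ = tan 58.44° = 1.6280.
n₃/n₁ = 1.5520. Then tan θ_B(1→3) = n₃/n₁, so θ_B(1→3) = arctan(1.5520) = 57.20°.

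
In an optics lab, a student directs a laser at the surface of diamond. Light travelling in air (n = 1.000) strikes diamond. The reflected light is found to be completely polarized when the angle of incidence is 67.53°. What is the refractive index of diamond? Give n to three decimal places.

n ≈ 2.418

Brewster's law: tan θ_B = n₂/n₁ (light incident in air, refracted into diamond).
n₂ = n₁ tan θ_B = 1.000 × tan 67.53° = 2.418.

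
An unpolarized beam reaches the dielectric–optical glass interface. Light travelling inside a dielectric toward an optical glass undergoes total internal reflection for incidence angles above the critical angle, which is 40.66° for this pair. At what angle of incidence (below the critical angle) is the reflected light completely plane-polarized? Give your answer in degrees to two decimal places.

n₂/n₁ = sin θ_c = sin 40.66° = 0.6516.
tan θ_B equals the same ratio, so θ_B = arctan(0.6516) = 33.09°.

θ_B ≈ 33.09°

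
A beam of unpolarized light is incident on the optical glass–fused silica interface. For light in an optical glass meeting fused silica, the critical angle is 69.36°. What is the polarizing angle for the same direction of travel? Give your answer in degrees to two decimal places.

θ_B ≈ 43.10°

n₂/n₁ = sin θ_c = sin 69.36° = 0.9358.
tan θ_B equals the same ratio, so θ_B = arctan(0.9358) = 43.10°.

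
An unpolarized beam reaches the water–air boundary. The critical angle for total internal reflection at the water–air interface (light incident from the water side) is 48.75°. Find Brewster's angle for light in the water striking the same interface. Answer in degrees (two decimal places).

sin θ_c = n₂/n₁, so n₂/n₁ = sin 48.75° = 0.7518.
Brewster: tan θ_B = n₂/n₁ = 0.7518.
θ_B = arctan(0.7518) = 36.94°.

θ_B ≈ 36.94°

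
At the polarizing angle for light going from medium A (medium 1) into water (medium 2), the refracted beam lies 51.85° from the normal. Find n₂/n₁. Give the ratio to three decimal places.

n₂/n₁ ≈ 0.786

At Brewster incidence θ_B = 90° − θ_t = 90° − 51.85° = 38.15°.
Then n₂/n₁ = tan θ_B = tan 38.15° = 0.786.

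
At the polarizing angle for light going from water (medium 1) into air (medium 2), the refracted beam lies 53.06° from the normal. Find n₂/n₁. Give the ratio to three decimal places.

n₂/n₁ ≈ 0.752

θ_B + θ_t = 90°, so θ_B = 90° − 53.06° = 36.94°.
tan θ_B = n₂/n₁, so n₂/n₁ = tan 36.94° = 0.752.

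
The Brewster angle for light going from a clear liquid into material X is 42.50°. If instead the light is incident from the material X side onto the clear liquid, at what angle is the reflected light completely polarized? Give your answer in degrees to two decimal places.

θ_B' ≈ 47.50°

Reversing the direction swaps n₁ and n₂, so tan θ_B' = 1/tan θ_B and θ_B' = 90° − θ_B.
Hence θ_B' = 90° − 42.50° = 47.50°.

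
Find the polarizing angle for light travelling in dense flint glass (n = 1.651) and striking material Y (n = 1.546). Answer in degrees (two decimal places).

θ_B ≈ 43.12°

Here n₂/n₁ = 1.546/1.651 = 0.9364, and Brewster's law gives tan θ_B = n₂/n₁.
θ_B = arctan(0.9364) = 43.12°.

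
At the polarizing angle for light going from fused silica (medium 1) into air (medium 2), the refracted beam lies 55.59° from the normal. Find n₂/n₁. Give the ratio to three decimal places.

n₂/n₁ ≈ 0.685

θ_B + θ_t = 90°, so θ_B = 90° − 55.59° = 34.41°.
tan θ_B = n₂/n₁, so n₂/n₁ = tan 34.41° = 0.685.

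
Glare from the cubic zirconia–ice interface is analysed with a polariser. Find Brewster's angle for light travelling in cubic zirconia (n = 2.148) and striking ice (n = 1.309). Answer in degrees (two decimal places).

θ_B ≈ 31.36°

Brewster's condition: tan θ_B = n₂/n₁ = 1.309/2.148 = 0.6094. Taking the arctangent, θ_B = 31.36°.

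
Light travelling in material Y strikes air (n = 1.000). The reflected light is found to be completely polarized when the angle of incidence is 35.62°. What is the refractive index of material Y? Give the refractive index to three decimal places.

At Brewster's angle, tan θ_B = n₂/n₁ with n₁ on the incident side (material Y) and n₂ on the transmitted side (air).
n₁ = n₂ / tan θ_B = 1.000 / tan 35.62° = 1.396.

n ≈ 1.396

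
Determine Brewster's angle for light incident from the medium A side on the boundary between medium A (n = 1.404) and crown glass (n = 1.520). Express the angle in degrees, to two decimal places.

θ_B ≈ 47.27°

The reflected p-component vanishes when tan θ_B = n₂/n₁.
tan θ_B = n₂/n₁ = 1.520/1.404 = 1.0826. Taking the arctangent, θ_B = 47.27°.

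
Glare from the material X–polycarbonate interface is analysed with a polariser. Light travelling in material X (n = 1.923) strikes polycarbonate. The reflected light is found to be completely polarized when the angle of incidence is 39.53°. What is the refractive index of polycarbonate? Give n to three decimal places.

Brewster's law: tan θ_B = n₂/n₁ (light incident in material X, refracted into polycarbonate).
n₂ = n₁ tan θ_B = 1.923 × tan 39.53° = 1.587.

n ≈ 1.587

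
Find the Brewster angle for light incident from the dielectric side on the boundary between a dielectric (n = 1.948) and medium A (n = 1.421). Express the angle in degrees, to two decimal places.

θ_B ≈ 36.11°

tan θ_B = n₂/n₁ = 1.421/1.948 = 0.7295.
So θ_B = arctan 0.7295 = 36.11°.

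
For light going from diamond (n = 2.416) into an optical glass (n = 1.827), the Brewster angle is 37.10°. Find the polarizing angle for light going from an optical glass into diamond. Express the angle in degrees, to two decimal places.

Reversing the direction swaps n₁ and n₂, so tan θ_B' = 1/tan θ_B and θ_B' = 90° − θ_B.
Hence θ_B' = 90° − 37.10° = 52.90°.

θ_B' ≈ 52.90°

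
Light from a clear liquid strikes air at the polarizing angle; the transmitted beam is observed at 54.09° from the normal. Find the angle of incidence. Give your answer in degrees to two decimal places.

Brewster's condition makes the reflected and refracted beams perpendicular: θ_B + θ_t = 90°.
θ_B = 90° − 54.09° = 35.91°.

θ_B ≈ 35.91°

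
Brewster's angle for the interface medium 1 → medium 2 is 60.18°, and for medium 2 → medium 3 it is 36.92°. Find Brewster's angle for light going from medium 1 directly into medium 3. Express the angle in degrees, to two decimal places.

θ_B ≈ 52.66°

n₂/n₁ = tan 60.18° = 1.7447 and n₃/n₂ = tan 36.92° = 0.7514.
n₃/n₁ = 1.3109. Then tan θ_B(1→3) = n₃/n₁, so θ_B(1→3) = arctan(1.3109) = 52.66°.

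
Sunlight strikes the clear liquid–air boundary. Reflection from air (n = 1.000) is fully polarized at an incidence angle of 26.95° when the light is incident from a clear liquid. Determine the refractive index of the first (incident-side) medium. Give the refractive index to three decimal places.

Brewster's law: tan θ_B = n₂/n₁ (light incident in a clear liquid, refracted into air).
n₁ = n₂ / tan θ_B = 1.000 / tan 26.95° = 1.967.

n ≈ 1.967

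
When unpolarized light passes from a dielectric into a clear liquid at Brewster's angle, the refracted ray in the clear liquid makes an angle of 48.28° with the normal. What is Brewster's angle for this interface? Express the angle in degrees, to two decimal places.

At Brewster's angle the reflected and refracted rays are perpendicular, so θ_B + θ_t = 90°.
So θ_B = 90° − θ_t = 90° − 48.28° = 41.72°.

θ_B ≈ 41.72°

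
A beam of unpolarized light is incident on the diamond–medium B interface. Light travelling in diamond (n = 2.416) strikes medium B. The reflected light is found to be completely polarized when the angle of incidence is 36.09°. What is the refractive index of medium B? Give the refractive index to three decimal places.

At Brewster's angle, tan θ_B = n₂/n₁ with n₁ on the incident side (diamond) and n₂ on the transmitted side (medium B).
n₂ = n₁ tan θ_B = 2.416 × tan 36.09° = 1.761.

n ≈ 1.761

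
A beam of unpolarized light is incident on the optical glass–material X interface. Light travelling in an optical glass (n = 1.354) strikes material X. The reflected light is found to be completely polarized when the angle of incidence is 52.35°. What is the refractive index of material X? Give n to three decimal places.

Full polarization of the reflected beam means tan θ_B = n₂/n₁, where n₁ is the incident medium (an optical glass).
n₂ = n₁ tan θ_B = 1.354 × tan 52.35° = 1.755.

n ≈ 1.755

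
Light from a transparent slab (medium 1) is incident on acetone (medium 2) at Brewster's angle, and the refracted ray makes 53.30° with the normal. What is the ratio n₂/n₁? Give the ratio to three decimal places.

n₂/n₁ ≈ 0.745

θ_B + θ_t = 90°, so θ_B = 90° − 53.30° = 36.70°.
tan θ_B = n₂/n₁, so n₂/n₁ = tan 36.70° = 0.745.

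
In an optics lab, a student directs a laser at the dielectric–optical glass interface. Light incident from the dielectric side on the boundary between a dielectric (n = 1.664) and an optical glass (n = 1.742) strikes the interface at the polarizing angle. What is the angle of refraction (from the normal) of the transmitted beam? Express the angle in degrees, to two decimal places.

θ_t ≈ 43.69°

First find Brewster's angle: tan θ_B = 1.742/1.664 = 1.0469, giving θ_B = 46.31°.
At Brewster's angle the reflected and refracted rays are perpendicular, so θ_t = 90° − θ_B = 90° − 46.31° = 43.69°.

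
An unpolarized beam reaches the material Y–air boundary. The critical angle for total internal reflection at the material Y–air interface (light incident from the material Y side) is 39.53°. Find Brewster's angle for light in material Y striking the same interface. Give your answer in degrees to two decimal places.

θ_B ≈ 32.48°

At the critical angle sin θ_c = n₂/n₁, giving n₂/n₁ = sin 39.53° = 0.6365.
Then tan θ_B = n₂/n₁ = 0.6365, so θ_B = arctan 0.6365 = 32.48°.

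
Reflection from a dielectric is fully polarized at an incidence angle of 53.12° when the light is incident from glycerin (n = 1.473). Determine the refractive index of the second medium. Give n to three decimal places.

Full polarization of the reflected beam means tan θ_B = n₂/n₁, where n₁ is the incident medium (glycerin).
n₂ = n₁ tan θ_B = 1.473 × tan 53.12° = 1.963.

n ≈ 1.963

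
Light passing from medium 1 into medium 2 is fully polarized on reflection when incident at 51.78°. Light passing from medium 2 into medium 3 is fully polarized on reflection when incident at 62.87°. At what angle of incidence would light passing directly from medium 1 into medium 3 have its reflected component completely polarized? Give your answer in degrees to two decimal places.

θ_B ≈ 68.03°

n₂/n₁ = tan 51.78° = 1.2699 and n₃/n₂ = tan 62.87° = 1.9517.
n₃/n₁ = 2.4783. Then tan θ_B(1→3) = n₃/n₁, so θ_B(1→3) = arctan(2.4783) = 68.03°.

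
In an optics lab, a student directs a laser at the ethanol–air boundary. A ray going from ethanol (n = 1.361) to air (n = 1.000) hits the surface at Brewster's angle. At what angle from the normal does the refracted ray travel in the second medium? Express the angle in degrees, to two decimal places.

θ_B = arctan(n₂/n₁) = arctan(1.000/1.361) = 36.31°.
Since θ_B + θ_t = 90° at Brewster incidence, θ_t = 90° − 36.31° = 53.69°.

θ_t ≈ 53.69°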